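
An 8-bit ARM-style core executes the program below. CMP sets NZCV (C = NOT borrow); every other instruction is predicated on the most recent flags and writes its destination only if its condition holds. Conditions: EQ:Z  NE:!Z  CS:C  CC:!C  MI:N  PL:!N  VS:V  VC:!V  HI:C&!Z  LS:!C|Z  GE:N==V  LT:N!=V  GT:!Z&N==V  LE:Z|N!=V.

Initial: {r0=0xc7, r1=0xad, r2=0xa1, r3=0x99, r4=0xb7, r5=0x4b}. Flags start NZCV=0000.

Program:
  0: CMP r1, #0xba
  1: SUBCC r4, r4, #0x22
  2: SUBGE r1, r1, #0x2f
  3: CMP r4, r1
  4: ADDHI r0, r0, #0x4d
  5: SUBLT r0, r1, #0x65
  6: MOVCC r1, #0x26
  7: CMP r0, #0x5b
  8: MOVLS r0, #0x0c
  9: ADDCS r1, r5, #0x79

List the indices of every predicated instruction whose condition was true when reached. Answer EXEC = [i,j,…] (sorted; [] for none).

[0] flags=1000 → (cmp)
[1] flags=1000 CC?T → r4=0x95
[2] flags=1000 GE?F → skip
[3] flags=1000 → (cmp)
[4] flags=1000 HI?F → skip
[5] flags=1000 LT?T → r0=0x48
[6] flags=1000 CC?T → r1=0x26
[7] flags=1000 → (cmp)
[8] flags=1000 LS?T → r0=0x0c
[9] flags=1000 CS?F → skip

EXEC = [1,5,6,8]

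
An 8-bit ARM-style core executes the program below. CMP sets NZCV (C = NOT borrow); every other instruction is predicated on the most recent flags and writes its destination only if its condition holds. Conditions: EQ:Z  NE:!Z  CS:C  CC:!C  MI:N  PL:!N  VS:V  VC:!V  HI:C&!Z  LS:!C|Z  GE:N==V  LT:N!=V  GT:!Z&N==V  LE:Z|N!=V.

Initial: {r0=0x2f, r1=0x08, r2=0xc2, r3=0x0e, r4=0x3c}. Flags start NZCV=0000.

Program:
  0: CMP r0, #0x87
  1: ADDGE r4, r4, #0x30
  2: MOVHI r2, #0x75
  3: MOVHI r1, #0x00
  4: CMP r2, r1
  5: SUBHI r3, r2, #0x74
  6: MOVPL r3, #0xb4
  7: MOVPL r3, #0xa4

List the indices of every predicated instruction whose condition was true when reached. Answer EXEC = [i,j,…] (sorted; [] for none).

0: ✓ CMP  NZCV=1001
1: ✓ ADDGE  r4←0x6c
2: · MOVHI
3: · MOVHI
4: ✓ CMP  NZCV=1010
5: ✓ SUBHI  r3←0x4e
6: · MOVPL
7: · MOVPL

EXEC = [1,5]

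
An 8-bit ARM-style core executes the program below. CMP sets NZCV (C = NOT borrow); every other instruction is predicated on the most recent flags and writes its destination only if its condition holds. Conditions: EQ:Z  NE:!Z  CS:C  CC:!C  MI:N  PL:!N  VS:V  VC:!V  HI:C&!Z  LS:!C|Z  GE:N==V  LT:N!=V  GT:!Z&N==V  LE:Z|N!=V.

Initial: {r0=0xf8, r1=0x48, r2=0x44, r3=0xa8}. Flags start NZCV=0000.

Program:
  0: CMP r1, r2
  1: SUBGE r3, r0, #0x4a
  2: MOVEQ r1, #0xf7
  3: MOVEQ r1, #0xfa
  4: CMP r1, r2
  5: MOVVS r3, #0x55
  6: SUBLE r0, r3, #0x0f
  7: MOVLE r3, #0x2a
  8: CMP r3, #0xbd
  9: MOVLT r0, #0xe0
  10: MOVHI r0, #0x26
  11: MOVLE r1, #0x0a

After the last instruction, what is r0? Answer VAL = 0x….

VAL = 0xe0

[0] flags=0010 → (cmp)
[1] flags=0010 GE?T → r3=0xae
[2] flags=0010 EQ?F → skip
[3] flags=0010 EQ?F → skip
[4] flags=0010 → (cmp)
[5] flags=0010 VS?F → skip
[6] flags=0010 LE?F → skip
[7] flags=0010 LE?F → skip
[8] flags=1000 → (cmp)
[9] flags=1000 LT?T → r0=0xe0
[10] flags=1000 HI?F → skip
[11] flags=1000 LE?T → r1=0x0a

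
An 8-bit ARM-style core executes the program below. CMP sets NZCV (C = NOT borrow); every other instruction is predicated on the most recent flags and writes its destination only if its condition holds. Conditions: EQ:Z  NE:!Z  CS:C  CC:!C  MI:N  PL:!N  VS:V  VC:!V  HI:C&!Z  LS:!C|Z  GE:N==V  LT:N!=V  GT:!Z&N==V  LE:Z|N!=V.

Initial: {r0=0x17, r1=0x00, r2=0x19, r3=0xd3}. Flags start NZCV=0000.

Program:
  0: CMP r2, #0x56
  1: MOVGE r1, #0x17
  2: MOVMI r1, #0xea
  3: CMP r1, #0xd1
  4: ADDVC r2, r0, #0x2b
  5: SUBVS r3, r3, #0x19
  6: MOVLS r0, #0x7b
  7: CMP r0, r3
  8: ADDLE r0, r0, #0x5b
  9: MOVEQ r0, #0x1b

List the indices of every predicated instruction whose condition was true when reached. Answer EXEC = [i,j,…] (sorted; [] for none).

EXEC = [2,4]

[0] flags=1000 → (cmp)
[1] flags=1000 GE?F → skip
[2] flags=1000 MI?T → r1=0xea
[3] flags=0010 → (cmp)
[4] flags=0010 VC?T → r2=0x42
[5] flags=0010 VS?F → skip
[6] flags=0010 LS?F → skip
[7] flags=0000 → (cmp)
[8] flags=0000 LE?F → skip
[9] flags=0000 EQ?F → skip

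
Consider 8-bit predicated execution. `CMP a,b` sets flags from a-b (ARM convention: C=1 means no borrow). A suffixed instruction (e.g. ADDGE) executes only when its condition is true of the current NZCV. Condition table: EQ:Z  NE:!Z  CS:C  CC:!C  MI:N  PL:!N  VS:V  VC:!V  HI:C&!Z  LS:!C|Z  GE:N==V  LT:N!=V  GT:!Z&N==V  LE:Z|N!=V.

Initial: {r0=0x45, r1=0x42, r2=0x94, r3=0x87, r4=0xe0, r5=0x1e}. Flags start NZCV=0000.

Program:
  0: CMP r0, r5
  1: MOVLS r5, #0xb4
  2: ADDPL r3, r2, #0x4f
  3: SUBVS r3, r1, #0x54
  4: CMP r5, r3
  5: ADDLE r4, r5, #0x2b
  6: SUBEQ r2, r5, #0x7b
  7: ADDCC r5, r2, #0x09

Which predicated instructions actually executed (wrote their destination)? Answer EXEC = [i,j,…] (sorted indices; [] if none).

[0] flags=0010 → (cmp)
[1] flags=0010 LS?F → skip
[2] flags=0010 PL?T → r3=0xe3
[3] flags=0010 VS?F → skip
[4] flags=0000 → (cmp)
[5] flags=0000 LE?F → skip
[6] flags=0000 EQ?F → skip
[7] flags=0000 CC?T → r5=0x9d

EXEC = [2,7]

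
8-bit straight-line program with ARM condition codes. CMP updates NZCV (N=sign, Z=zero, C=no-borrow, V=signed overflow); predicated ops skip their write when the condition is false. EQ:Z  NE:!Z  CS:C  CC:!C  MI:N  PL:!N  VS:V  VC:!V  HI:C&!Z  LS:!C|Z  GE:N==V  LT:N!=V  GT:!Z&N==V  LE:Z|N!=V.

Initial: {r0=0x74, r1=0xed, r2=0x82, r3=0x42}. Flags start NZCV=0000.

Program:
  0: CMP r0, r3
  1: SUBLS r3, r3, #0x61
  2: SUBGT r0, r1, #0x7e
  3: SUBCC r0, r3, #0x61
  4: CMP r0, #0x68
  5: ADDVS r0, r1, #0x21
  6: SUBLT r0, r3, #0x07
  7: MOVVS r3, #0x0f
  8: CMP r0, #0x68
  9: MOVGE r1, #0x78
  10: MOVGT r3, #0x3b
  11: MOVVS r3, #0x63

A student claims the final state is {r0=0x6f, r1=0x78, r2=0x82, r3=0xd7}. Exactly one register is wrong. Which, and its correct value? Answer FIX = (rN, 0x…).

FIX = (r3, 0x3b)

[0] flags=0010 → (cmp)
[1] flags=0010 LS?F → skip
[2] flags=0010 GT?T → r0=0x6f
[3] flags=0010 CC?F → skip
[4] flags=0010 → (cmp)
[5] flags=0010 VS?F → skip
[6] flags=0010 LT?F → skip
[7] flags=0010 VS?F → skip
[8] flags=0010 → (cmp)
[9] flags=0010 GE?T → r1=0x78
[10] flags=0010 GT?T → r3=0x3b
[11] flags=0010 VS?F → skip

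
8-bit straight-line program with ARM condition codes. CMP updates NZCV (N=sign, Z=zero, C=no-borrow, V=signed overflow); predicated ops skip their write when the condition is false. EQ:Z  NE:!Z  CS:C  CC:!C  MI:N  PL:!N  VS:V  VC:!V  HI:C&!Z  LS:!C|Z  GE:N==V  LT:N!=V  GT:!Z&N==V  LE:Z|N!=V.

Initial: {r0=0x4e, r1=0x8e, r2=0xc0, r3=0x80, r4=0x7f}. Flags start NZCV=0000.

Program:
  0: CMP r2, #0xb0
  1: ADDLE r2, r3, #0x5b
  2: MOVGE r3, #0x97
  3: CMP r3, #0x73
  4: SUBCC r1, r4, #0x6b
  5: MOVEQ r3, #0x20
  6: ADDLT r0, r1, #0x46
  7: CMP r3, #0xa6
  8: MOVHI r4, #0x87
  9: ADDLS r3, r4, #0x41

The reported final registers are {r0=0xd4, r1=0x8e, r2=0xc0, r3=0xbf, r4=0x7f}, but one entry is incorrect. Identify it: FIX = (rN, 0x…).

0: ✓ CMP  NZCV=0010
1: · ADDLE
2: ✓ MOVGE  r3←0x97
3: ✓ CMP  NZCV=0011
4: · SUBCC
5: · MOVEQ
6: ✓ ADDLT  r0←0xd4
7: ✓ CMP  NZCV=1000
8: · MOVHI
9: ✓ ADDLS  r3←0xc0

FIX = (r3, 0xc0)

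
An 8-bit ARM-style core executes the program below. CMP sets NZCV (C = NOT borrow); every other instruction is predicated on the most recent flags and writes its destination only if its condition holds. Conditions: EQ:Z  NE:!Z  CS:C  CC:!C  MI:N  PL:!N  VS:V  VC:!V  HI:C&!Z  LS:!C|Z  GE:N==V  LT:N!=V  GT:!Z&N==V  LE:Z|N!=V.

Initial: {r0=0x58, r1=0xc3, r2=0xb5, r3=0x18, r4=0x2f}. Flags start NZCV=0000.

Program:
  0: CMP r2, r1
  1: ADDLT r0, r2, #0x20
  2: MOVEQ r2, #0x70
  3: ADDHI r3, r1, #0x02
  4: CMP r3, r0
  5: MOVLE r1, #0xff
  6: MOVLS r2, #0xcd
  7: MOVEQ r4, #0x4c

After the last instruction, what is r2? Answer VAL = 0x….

0: ✓ CMP  NZCV=1000
1: ✓ ADDLT  r0←0xd5
2: · MOVEQ
3: · ADDHI
4: ✓ CMP  NZCV=0000
5: · MOVLE
6: ✓ MOVLS  r2←0xcd
7: · MOVEQ

VAL = 0xcd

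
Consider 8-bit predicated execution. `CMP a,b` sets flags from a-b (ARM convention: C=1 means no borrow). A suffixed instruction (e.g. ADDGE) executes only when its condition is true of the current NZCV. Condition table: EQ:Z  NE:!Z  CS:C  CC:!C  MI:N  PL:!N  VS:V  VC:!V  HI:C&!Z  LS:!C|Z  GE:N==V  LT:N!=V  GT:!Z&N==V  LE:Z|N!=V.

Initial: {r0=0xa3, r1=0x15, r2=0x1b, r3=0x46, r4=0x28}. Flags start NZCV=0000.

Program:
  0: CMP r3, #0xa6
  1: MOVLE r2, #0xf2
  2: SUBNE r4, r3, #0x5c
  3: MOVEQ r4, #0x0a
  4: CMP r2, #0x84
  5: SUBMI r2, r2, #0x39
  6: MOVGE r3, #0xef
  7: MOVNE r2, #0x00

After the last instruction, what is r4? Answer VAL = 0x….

VAL = 0xea

0: ✓ CMP  NZCV=1001
1: · MOVLE
2: ✓ SUBNE  r4←0xea
3: · MOVEQ
4: ✓ CMP  NZCV=1001
5: ✓ SUBMI  r2←0xe2
6: ✓ MOVGE  r3←0xef
7: ✓ MOVNE  r2←0x00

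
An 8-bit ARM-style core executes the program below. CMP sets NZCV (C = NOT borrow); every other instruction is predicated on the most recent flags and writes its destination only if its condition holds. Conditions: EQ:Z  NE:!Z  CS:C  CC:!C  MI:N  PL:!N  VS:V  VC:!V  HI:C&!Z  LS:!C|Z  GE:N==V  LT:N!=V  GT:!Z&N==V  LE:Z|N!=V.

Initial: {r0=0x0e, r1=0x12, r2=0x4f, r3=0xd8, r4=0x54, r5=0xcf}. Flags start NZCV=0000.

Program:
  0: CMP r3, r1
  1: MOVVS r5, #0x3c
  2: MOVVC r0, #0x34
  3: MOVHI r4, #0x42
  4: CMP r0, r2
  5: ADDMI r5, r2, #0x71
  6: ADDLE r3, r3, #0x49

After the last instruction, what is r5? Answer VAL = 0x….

VAL = 0xc0

0: ✓ CMP  NZCV=1010
1: · MOVVS
2: ✓ MOVVC  r0←0x34
3: ✓ MOVHI  r4←0x42
4: ✓ CMP  NZCV=1000
5: ✓ ADDMI  r5←0xc0
6: ✓ ADDLE  r3←0x21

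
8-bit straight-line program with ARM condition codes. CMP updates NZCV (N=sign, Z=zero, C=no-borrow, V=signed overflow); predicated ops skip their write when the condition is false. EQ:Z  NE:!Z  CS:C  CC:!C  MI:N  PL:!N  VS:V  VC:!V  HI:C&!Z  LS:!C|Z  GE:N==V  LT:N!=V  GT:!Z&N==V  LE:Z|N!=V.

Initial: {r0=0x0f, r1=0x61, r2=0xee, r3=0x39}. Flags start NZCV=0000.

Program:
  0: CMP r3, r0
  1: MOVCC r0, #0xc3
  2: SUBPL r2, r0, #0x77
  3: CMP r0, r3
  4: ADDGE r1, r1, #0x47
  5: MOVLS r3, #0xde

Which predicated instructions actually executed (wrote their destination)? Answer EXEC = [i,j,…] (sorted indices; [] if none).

[0] flags=0010 → (cmp)
[1] flags=0010 CC?F → skip
[2] flags=0010 PL?T → r2=0x98
[3] flags=1000 → (cmp)
[4] flags=1000 GE?F → skip
[5] flags=1000 LS?T → r3=0xde

EXEC = [2,5]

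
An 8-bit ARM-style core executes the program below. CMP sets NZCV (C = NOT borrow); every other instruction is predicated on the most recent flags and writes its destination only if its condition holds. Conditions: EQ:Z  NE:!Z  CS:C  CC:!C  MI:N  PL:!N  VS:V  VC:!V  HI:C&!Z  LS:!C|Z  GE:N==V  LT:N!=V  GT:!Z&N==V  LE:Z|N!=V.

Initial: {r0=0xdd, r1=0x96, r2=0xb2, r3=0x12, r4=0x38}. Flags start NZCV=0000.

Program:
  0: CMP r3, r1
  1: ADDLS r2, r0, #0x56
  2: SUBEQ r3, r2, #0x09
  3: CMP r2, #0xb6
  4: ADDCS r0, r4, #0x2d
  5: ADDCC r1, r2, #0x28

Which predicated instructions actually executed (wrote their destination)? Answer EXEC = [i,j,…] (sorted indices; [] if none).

EXEC = [1,5]

0: ✓ CMP  NZCV=0000
1: ✓ ADDLS  r2←0x33
2: · SUBEQ
3: ✓ CMP  NZCV=0000
4: · ADDCS
5: ✓ ADDCC  r1←0x5b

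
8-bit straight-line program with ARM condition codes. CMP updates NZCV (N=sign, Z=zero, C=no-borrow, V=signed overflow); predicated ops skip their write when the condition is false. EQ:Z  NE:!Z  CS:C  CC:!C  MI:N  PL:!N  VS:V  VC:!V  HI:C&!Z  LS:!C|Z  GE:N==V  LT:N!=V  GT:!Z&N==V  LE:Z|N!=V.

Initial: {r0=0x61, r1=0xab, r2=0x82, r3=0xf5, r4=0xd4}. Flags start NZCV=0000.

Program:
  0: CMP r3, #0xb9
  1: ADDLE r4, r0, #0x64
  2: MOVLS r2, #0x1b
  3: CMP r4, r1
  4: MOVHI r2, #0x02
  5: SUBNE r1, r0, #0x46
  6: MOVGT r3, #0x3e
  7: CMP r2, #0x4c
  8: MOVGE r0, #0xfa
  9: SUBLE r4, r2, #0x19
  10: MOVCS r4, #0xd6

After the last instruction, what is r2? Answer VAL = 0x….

[0] flags=0010 → (cmp)
[1] flags=0010 LE?F → skip
[2] flags=0010 LS?F → skip
[3] flags=0010 → (cmp)
[4] flags=0010 HI?T → r2=0x02
[5] flags=0010 NE?T → r1=0x1b
[6] flags=0010 GT?T → r3=0x3e
[7] flags=1000 → (cmp)
[8] flags=1000 GE?F → skip
[9] flags=1000 LE?T → r4=0xe9
[10] flags=1000 CS?F → skip

VAL = 0x02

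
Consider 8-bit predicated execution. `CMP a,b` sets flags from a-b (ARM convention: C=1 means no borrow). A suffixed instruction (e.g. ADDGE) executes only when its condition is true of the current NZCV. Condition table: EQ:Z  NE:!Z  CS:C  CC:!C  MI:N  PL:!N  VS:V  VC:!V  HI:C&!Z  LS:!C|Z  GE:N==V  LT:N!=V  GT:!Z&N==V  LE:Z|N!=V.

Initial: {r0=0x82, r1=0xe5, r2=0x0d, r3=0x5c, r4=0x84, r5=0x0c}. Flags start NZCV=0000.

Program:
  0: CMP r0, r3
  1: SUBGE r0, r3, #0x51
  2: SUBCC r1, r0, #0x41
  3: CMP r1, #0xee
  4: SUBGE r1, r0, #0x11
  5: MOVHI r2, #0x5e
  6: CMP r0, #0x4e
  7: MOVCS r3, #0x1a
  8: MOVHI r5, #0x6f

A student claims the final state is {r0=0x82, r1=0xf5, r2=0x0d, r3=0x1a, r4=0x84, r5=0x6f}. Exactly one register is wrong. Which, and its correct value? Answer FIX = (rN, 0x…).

[0] flags=0011 → (cmp)
[1] flags=0011 GE?F → skip
[2] flags=0011 CC?F → skip
[3] flags=1000 → (cmp)
[4] flags=1000 GE?F → skip
[5] flags=1000 HI?F → skip
[6] flags=0011 → (cmp)
[7] flags=0011 CS?T → r3=0x1a
[8] flags=0011 HI?T → r5=0x6f

FIX = (r1, 0xe5)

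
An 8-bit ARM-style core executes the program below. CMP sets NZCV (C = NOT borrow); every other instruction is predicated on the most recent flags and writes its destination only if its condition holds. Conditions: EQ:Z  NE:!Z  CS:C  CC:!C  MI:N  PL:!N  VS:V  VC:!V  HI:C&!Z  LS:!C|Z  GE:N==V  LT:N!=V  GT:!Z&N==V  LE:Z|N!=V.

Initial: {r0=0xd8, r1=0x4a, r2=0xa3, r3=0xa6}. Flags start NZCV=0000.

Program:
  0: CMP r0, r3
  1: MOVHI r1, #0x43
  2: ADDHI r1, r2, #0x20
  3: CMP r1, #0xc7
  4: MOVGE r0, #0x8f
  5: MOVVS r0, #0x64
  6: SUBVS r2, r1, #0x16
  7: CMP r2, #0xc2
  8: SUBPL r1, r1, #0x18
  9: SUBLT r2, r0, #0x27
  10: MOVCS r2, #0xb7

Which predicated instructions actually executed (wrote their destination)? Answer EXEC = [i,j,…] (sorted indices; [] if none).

0: ✓ CMP  NZCV=0010
1: ✓ MOVHI  r1←0x43
2: ✓ ADDHI  r1←0xc3
3: ✓ CMP  NZCV=1000
4: · MOVGE
5: · MOVVS
6: · SUBVS
7: ✓ CMP  NZCV=1000
8: · SUBPL
9: ✓ SUBLT  r2←0xb1
10: · MOVCS

EXEC = [1,2,9]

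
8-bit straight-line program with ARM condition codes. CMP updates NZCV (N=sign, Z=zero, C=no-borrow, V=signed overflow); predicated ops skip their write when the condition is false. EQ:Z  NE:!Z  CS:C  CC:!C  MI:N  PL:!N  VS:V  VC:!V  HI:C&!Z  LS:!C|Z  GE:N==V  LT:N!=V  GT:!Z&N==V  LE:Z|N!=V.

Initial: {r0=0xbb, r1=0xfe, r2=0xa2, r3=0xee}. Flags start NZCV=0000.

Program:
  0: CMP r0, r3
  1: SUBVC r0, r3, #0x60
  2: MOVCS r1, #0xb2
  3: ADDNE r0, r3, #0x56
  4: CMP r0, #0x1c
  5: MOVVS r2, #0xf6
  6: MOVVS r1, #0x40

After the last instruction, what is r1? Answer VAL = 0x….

VAL = 0xfe

0: ✓ CMP  NZCV=1000
1: ✓ SUBVC  r0←0x8e
2: · MOVCS
3: ✓ ADDNE  r0←0x44
4: ✓ CMP  NZCV=0010
5: · MOVVS
6: · MOVVS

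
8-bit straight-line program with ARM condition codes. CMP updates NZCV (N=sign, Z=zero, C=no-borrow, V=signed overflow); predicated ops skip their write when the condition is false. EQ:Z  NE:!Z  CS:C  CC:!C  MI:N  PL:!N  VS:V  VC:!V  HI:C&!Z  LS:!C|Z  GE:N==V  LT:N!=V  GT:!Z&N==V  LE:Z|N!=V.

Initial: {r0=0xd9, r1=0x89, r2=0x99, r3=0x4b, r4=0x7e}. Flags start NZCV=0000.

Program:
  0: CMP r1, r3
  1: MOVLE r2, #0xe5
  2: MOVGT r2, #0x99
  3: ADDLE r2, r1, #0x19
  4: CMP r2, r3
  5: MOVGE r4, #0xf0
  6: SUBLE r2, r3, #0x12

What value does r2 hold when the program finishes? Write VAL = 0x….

VAL = 0x39

[0] flags=0011 → (cmp)
[1] flags=0011 LE?T → r2=0xe5
[2] flags=0011 GT?F → skip
[3] flags=0011 LE?T → r2=0xa2
[4] flags=0011 → (cmp)
[5] flags=0011 GE?F → skip
[6] flags=0011 LE?T → r2=0x39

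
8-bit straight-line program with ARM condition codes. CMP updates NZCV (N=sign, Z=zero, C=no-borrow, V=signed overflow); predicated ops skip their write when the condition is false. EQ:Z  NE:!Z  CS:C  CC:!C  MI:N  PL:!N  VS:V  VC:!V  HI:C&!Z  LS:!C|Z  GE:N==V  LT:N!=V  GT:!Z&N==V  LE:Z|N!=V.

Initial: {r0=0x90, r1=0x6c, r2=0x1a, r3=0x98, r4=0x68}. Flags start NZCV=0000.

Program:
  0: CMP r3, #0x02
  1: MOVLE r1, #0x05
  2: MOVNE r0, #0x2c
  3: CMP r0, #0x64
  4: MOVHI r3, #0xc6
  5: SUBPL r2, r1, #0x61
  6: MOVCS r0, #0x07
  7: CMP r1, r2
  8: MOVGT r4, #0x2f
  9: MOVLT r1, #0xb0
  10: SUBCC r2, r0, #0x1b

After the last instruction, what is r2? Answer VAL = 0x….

0: ✓ CMP  NZCV=1010
1: ✓ MOVLE  r1←0x05
2: ✓ MOVNE  r0←0x2c
3: ✓ CMP  NZCV=1000
4: · MOVHI
5: · SUBPL
6: · MOVCS
7: ✓ CMP  NZCV=1000
8: · MOVGT
9: ✓ MOVLT  r1←0xb0
10: ✓ SUBCC  r2←0x11

VAL = 0x11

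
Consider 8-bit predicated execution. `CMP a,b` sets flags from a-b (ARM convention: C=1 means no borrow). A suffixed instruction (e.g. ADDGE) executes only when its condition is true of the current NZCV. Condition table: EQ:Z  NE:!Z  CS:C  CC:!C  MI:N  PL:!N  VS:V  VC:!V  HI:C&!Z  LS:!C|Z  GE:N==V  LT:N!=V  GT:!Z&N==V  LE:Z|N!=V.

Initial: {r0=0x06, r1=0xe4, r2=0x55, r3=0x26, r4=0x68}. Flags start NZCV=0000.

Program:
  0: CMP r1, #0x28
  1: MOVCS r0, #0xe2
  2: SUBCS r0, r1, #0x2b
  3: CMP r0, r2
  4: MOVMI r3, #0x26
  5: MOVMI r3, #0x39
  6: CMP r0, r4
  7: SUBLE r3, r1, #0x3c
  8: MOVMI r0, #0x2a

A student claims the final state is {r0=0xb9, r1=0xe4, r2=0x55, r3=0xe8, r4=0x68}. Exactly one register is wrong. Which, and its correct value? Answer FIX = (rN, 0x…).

[0] flags=1010 → (cmp)
[1] flags=1010 CS?T → r0=0xe2
[2] flags=1010 CS?T → r0=0xb9
[3] flags=0011 → (cmp)
[4] flags=0011 MI?F → skip
[5] flags=0011 MI?F → skip
[6] flags=0011 → (cmp)
[7] flags=0011 LE?T → r3=0xa8
[8] flags=0011 MI?F → skip

FIX = (r3, 0xa8)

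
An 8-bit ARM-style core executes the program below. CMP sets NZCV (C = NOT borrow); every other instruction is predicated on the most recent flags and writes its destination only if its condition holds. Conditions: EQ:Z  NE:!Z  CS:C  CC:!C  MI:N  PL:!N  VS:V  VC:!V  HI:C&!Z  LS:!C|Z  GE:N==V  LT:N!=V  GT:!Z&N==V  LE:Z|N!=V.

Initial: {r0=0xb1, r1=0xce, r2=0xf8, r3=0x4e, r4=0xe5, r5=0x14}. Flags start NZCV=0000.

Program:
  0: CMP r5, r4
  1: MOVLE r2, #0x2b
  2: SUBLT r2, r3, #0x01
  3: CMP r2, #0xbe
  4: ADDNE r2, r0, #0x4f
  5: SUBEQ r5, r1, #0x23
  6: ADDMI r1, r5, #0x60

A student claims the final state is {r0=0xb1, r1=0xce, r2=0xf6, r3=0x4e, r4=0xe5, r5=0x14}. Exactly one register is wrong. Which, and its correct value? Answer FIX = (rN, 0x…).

0: ✓ CMP  NZCV=0000
1: · MOVLE
2: · SUBLT
3: ✓ CMP  NZCV=0010
4: ✓ ADDNE  r2←0x00
5: · SUBEQ
6: · ADDMI

FIX = (r2, 0x00)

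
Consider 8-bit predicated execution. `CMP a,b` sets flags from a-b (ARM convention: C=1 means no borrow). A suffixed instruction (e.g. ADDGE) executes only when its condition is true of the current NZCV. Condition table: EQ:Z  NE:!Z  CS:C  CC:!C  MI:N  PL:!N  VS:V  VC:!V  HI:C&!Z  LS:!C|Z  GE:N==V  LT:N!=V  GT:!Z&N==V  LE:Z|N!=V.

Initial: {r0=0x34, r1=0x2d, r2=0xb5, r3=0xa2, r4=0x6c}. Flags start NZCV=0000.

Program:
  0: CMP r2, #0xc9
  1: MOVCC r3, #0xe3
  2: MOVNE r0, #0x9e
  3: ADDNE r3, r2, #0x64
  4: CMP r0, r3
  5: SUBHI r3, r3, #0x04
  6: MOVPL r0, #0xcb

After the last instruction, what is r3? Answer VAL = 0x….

VAL = 0x15

0: ✓ CMP  NZCV=1000
1: ✓ MOVCC  r3←0xe3
2: ✓ MOVNE  r0←0x9e
3: ✓ ADDNE  r3←0x19
4: ✓ CMP  NZCV=1010
5: ✓ SUBHI  r3←0x15
6: · MOVPL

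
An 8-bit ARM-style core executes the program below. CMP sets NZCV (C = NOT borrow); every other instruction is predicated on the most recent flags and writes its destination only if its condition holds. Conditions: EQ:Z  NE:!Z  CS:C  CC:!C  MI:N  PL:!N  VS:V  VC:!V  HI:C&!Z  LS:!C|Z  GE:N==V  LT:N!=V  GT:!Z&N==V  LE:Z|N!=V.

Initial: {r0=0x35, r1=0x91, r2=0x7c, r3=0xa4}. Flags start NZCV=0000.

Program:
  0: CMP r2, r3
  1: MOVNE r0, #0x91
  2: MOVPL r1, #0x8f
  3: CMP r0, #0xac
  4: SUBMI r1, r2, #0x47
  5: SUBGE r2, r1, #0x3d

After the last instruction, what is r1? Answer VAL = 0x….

VAL = 0x35

0: ✓ CMP  NZCV=1001
1: ✓ MOVNE  r0←0x91
2: · MOVPL
3: ✓ CMP  NZCV=1000
4: ✓ SUBMI  r1←0x35
5: · SUBGE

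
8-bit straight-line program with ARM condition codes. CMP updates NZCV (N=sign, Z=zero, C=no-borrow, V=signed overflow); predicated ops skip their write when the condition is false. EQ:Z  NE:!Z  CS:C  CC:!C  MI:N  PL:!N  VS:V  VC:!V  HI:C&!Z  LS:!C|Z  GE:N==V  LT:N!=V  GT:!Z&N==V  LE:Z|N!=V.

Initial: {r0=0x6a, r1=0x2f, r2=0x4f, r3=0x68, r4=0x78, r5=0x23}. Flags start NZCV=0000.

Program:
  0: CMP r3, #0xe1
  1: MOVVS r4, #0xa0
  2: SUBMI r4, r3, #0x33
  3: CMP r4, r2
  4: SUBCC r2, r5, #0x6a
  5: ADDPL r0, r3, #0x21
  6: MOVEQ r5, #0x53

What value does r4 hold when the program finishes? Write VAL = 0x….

VAL = 0x35

0: ✓ CMP  NZCV=1001
1: ✓ MOVVS  r4←0xa0
2: ✓ SUBMI  r4←0x35
3: ✓ CMP  NZCV=1000
4: ✓ SUBCC  r2←0xb9
5: · ADDPL
6: · MOVEQ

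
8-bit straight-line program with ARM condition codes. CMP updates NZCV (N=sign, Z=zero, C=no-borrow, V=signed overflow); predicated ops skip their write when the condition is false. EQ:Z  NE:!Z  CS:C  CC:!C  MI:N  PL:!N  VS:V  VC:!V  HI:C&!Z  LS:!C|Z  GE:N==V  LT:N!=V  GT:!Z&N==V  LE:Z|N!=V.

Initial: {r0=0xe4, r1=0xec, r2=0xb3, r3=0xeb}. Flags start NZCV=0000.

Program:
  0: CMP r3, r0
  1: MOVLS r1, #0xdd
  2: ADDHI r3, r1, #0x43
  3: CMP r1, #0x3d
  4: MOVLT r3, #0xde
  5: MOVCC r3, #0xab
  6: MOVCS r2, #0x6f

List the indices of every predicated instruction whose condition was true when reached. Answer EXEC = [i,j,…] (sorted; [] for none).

EXEC = [2,4,6]

[0] flags=0010 → (cmp)
[1] flags=0010 LS?F → skip
[2] flags=0010 HI?T → r3=0x2f
[3] flags=1010 → (cmp)
[4] flags=1010 LT?T → r3=0xde
[5] flags=1010 CC?F → skip
[6] flags=1010 CS?T → r2=0x6f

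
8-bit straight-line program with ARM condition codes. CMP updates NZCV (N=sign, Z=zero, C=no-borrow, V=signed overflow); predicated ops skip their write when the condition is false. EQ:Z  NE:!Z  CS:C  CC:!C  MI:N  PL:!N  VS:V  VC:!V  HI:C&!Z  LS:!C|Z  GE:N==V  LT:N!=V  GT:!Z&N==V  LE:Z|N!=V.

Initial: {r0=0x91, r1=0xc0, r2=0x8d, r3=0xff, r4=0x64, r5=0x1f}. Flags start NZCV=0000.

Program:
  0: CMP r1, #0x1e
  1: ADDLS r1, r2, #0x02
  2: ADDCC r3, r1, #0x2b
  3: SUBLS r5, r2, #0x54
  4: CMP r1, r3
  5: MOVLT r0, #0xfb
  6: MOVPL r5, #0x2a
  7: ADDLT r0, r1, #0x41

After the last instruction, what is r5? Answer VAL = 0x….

VAL = 0x1f

[0] flags=1010 → (cmp)
[1] flags=1010 LS?F → skip
[2] flags=1010 CC?F → skip
[3] flags=1010 LS?F → skip
[4] flags=1000 → (cmp)
[5] flags=1000 LT?T → r0=0xfb
[6] flags=1000 PL?F → skip
[7] flags=1000 LT?T → r0=0x01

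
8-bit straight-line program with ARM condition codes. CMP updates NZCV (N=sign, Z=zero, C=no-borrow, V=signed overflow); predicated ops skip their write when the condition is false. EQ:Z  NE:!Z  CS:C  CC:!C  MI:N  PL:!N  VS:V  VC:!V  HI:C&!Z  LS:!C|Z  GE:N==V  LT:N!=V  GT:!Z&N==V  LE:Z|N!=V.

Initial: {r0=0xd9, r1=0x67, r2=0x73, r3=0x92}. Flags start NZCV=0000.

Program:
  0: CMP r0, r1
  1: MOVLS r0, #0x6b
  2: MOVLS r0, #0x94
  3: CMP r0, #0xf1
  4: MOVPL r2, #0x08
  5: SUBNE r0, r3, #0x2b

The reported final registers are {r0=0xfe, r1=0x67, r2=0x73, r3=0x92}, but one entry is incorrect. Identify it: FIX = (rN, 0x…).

[0] flags=0011 → (cmp)
[1] flags=0011 LS?F → skip
[2] flags=0011 LS?F → skip
[3] flags=1000 → (cmp)
[4] flags=1000 PL?F → skip
[5] flags=1000 NE?T → r0=0x67

FIX = (r0, 0x67)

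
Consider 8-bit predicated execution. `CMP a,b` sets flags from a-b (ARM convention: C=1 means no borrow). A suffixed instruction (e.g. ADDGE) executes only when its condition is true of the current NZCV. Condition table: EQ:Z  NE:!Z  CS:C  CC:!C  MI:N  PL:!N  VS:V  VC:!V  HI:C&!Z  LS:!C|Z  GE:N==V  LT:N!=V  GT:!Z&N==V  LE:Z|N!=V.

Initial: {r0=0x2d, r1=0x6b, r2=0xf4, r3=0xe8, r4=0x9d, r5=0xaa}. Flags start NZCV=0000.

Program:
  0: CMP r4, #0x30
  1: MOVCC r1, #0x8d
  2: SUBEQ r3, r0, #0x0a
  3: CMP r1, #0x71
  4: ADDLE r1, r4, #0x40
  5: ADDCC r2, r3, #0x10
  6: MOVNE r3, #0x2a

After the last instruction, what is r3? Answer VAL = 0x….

VAL = 0x2a

[0] flags=0011 → (cmp)
[1] flags=0011 CC?F → skip
[2] flags=0011 EQ?F → skip
[3] flags=1000 → (cmp)
[4] flags=1000 LE?T → r1=0xdd
[5] flags=1000 CC?T → r2=0xf8
[6] flags=1000 NE?T → r3=0x2a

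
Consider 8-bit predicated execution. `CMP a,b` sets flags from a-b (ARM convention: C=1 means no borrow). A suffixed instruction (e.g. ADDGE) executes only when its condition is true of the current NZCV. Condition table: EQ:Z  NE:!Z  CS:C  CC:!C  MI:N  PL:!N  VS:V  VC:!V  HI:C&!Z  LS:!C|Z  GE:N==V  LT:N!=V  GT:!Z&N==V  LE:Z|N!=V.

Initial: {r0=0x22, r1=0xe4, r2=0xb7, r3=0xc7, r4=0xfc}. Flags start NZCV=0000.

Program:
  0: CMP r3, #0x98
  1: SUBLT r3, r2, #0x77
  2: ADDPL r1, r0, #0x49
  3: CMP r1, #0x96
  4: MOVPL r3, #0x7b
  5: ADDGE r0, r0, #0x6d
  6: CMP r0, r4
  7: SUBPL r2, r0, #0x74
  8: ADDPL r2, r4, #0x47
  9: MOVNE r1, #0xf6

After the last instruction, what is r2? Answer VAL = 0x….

[0] flags=0010 → (cmp)
[1] flags=0010 LT?F → skip
[2] flags=0010 PL?T → r1=0x6b
[3] flags=1001 → (cmp)
[4] flags=1001 PL?F → skip
[5] flags=1001 GE?T → r0=0x8f
[6] flags=1000 → (cmp)
[7] flags=1000 PL?F → skip
[8] flags=1000 PL?F → skip
[9] flags=1000 NE?T → r1=0xf6

VAL = 0xb7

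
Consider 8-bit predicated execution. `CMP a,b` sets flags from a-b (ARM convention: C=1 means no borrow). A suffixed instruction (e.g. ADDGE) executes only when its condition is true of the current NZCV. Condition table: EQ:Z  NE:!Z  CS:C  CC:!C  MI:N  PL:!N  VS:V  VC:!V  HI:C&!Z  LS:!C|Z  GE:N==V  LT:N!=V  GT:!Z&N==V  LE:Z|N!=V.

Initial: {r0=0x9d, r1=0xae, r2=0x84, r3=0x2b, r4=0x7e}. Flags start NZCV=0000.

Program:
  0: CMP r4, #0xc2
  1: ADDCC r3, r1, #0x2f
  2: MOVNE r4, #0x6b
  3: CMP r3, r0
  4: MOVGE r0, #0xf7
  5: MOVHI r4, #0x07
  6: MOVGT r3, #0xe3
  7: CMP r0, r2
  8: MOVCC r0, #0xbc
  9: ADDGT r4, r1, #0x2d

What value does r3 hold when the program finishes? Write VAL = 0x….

[0] flags=1001 → (cmp)
[1] flags=1001 CC?T → r3=0xdd
[2] flags=1001 NE?T → r4=0x6b
[3] flags=0010 → (cmp)
[4] flags=0010 GE?T → r0=0xf7
[5] flags=0010 HI?T → r4=0x07
[6] flags=0010 GT?T → r3=0xe3
[7] flags=0010 → (cmp)
[8] flags=0010 CC?F → skip
[9] flags=0010 GT?T → r4=0xdb

VAL = 0xe3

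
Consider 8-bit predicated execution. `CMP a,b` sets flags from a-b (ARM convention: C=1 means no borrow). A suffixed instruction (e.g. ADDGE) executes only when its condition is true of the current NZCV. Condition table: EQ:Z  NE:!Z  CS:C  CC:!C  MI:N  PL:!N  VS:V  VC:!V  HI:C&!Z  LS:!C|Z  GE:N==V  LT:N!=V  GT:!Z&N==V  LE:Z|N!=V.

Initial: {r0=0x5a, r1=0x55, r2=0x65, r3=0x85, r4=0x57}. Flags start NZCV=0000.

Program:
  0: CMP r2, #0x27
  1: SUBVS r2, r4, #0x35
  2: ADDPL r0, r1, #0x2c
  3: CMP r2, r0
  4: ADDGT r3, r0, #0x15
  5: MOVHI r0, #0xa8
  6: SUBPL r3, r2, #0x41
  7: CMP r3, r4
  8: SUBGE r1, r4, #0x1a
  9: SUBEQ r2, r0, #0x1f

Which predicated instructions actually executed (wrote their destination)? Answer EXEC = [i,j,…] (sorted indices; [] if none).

0: ✓ CMP  NZCV=0010
1: · SUBVS
2: ✓ ADDPL  r0←0x81
3: ✓ CMP  NZCV=1001
4: ✓ ADDGT  r3←0x96
5: · MOVHI
6: · SUBPL
7: ✓ CMP  NZCV=0011
8: · SUBGE
9: · SUBEQ

EXEC = [2,4]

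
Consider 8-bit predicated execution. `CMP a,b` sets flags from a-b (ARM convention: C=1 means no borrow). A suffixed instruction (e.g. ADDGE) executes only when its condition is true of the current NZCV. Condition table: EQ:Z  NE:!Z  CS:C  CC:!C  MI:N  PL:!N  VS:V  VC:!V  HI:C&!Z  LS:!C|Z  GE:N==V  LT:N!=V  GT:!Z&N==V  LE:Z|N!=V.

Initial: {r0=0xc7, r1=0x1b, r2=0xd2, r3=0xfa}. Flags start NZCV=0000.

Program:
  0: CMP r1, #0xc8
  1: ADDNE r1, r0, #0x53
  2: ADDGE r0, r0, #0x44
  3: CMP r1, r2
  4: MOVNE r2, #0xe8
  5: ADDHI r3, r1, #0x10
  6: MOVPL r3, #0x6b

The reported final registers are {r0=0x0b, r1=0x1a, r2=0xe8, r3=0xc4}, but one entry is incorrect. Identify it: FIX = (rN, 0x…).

FIX = (r3, 0x6b)

0: ✓ CMP  NZCV=0000
1: ✓ ADDNE  r1←0x1a
2: ✓ ADDGE  r0←0x0b
3: ✓ CMP  NZCV=0000
4: ✓ MOVNE  r2←0xe8
5: · ADDHI
6: ✓ MOVPL  r3←0x6b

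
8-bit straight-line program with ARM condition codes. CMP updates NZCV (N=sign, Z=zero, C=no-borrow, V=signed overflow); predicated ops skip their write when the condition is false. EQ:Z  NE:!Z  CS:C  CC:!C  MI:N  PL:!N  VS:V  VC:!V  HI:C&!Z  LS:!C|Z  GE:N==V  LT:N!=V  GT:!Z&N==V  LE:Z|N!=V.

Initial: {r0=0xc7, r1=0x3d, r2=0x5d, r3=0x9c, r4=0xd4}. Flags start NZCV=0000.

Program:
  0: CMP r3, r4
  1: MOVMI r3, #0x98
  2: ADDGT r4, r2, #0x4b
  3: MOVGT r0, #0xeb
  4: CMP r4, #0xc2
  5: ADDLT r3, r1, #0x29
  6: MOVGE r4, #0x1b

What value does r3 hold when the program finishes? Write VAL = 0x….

0: ✓ CMP  NZCV=1000
1: ✓ MOVMI  r3←0x98
2: · ADDGT
3: · MOVGT
4: ✓ CMP  NZCV=0010
5: · ADDLT
6: ✓ MOVGE  r4←0x1b

VAL = 0x98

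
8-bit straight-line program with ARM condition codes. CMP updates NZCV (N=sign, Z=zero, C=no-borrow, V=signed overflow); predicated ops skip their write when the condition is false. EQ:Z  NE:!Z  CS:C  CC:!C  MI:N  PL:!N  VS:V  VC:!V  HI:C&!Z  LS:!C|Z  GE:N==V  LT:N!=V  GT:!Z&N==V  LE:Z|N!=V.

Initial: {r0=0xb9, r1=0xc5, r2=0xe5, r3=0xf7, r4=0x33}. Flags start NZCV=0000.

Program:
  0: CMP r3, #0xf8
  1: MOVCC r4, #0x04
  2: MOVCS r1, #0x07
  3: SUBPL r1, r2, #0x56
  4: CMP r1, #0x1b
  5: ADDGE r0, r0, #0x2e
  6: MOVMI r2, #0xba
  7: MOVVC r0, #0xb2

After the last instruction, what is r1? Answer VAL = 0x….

VAL = 0xc5

[0] flags=1000 → (cmp)
[1] flags=1000 CC?T → r4=0x04
[2] flags=1000 CS?F → skip
[3] flags=1000 PL?F → skip
[4] flags=1010 → (cmp)
[5] flags=1010 GE?F → skip
[6] flags=1010 MI?T → r2=0xba
[7] flags=1010 VC?T → r0=0xb2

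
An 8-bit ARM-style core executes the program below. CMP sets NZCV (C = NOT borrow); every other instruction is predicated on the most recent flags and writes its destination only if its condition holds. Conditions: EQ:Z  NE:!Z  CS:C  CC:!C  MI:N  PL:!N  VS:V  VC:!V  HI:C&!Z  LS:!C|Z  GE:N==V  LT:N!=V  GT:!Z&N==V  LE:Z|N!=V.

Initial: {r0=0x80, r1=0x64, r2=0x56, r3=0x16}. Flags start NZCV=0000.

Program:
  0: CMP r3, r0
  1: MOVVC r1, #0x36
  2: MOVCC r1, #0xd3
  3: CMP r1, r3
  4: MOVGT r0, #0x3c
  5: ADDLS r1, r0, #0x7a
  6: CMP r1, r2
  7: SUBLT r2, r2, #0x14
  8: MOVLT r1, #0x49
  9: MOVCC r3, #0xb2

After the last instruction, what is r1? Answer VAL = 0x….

[0] flags=1001 → (cmp)
[1] flags=1001 VC?F → skip
[2] flags=1001 CC?T → r1=0xd3
[3] flags=1010 → (cmp)
[4] flags=1010 GT?F → skip
[5] flags=1010 LS?F → skip
[6] flags=0011 → (cmp)
[7] flags=0011 LT?T → r2=0x42
[8] flags=0011 LT?T → r1=0x49
[9] flags=0011 CC?F → skip

VAL = 0x49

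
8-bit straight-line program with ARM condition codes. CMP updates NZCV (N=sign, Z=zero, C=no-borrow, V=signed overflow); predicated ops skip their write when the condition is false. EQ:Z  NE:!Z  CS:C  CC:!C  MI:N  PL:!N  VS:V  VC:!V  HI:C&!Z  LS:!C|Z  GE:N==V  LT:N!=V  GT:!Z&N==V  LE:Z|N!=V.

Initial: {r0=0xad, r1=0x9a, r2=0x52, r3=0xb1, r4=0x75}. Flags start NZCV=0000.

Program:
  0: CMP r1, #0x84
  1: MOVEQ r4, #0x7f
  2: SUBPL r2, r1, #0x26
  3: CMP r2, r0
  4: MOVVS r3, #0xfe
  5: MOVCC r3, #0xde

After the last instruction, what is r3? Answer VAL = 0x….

VAL = 0xde

0: ✓ CMP  NZCV=0010
1: · MOVEQ
2: ✓ SUBPL  r2←0x74
3: ✓ CMP  NZCV=1001
4: ✓ MOVVS  r3←0xfe
5: ✓ MOVCC  r3←0xde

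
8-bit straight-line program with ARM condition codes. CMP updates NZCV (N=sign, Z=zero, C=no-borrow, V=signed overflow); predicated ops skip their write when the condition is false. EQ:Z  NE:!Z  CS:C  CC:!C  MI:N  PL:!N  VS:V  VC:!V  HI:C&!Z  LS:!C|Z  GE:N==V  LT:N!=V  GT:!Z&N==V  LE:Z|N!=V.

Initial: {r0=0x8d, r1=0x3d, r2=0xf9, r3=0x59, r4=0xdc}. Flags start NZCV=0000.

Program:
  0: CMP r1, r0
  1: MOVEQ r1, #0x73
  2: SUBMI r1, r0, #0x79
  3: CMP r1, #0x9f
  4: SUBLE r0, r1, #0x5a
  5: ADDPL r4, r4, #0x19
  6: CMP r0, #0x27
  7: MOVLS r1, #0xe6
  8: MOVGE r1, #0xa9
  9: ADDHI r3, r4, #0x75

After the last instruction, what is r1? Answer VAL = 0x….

VAL = 0x14

[0] flags=1001 → (cmp)
[1] flags=1001 EQ?F → skip
[2] flags=1001 MI?T → r1=0x14
[3] flags=0000 → (cmp)
[4] flags=0000 LE?F → skip
[5] flags=0000 PL?T → r4=0xf5
[6] flags=0011 → (cmp)
[7] flags=0011 LS?F → skip
[8] flags=0011 GE?F → skip
[9] flags=0011 HI?T → r3=0x6a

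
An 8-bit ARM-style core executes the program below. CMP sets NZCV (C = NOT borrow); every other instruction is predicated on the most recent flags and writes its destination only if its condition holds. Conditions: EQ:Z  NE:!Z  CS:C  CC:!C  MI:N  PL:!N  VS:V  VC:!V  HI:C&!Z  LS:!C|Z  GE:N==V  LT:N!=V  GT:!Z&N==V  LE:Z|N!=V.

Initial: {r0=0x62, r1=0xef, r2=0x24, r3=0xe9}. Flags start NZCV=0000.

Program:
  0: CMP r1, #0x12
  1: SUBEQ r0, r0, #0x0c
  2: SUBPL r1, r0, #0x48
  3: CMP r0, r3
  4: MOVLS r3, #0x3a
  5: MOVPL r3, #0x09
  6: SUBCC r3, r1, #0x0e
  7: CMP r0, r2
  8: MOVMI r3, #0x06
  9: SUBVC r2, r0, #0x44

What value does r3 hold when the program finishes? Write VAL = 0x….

VAL = 0xe1

[0] flags=1010 → (cmp)
[1] flags=1010 EQ?F → skip
[2] flags=1010 PL?F → skip
[3] flags=0000 → (cmp)
[4] flags=0000 LS?T → r3=0x3a
[5] flags=0000 PL?T → r3=0x09
[6] flags=0000 CC?T → r3=0xe1
[7] flags=0010 → (cmp)
[8] flags=0010 MI?F → skip
[9] flags=0010 VC?T → r2=0x1e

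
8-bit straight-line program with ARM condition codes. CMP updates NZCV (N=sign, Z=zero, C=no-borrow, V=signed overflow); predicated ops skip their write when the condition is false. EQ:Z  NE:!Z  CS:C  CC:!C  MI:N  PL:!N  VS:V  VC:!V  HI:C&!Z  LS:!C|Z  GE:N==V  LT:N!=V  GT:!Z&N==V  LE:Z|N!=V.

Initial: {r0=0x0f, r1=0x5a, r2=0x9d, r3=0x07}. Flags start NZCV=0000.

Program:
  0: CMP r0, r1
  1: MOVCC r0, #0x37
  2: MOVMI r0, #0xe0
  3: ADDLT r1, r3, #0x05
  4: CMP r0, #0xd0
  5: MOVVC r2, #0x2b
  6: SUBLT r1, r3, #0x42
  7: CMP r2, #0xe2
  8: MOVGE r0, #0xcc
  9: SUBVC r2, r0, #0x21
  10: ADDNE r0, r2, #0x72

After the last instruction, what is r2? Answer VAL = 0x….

0: ✓ CMP  NZCV=1000
1: ✓ MOVCC  r0←0x37
2: ✓ MOVMI  r0←0xe0
3: ✓ ADDLT  r1←0x0c
4: ✓ CMP  NZCV=0010
5: ✓ MOVVC  r2←0x2b
6: · SUBLT
7: ✓ CMP  NZCV=0000
8: ✓ MOVGE  r0←0xcc
9: ✓ SUBVC  r2←0xab
10: ✓ ADDNE  r0←0x1d

VAL = 0xab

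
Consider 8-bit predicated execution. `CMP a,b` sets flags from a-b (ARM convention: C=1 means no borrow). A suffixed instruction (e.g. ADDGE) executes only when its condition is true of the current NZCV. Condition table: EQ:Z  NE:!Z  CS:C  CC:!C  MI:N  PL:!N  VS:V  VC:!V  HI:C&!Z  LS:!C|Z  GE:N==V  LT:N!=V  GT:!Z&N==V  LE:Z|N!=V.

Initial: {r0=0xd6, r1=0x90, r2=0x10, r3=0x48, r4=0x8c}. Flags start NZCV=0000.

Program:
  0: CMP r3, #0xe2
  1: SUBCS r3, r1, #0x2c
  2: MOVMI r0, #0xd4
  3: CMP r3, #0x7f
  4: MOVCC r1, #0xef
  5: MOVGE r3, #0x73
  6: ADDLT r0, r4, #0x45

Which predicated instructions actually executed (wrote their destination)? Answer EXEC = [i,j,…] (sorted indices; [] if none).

EXEC = [4,6]

0: ✓ CMP  NZCV=0000
1: · SUBCS
2: · MOVMI
3: ✓ CMP  NZCV=1000
4: ✓ MOVCC  r1←0xef
5: · MOVGE
6: ✓ ADDLT  r0←0xd1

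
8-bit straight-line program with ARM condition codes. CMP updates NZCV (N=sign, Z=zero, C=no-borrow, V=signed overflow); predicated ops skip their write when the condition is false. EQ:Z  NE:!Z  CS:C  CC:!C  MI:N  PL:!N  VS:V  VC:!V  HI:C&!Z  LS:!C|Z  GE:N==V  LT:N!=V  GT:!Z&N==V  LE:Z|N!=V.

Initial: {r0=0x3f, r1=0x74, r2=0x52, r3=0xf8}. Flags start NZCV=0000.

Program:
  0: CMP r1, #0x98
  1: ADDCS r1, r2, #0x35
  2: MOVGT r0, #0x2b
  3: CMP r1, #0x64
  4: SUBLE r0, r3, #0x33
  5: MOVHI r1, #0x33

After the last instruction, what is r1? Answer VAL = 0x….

[0] flags=1001 → (cmp)
[1] flags=1001 CS?F → skip
[2] flags=1001 GT?T → r0=0x2b
[3] flags=0010 → (cmp)
[4] flags=0010 LE?F → skip
[5] flags=0010 HI?T → r1=0x33

VAL = 0x33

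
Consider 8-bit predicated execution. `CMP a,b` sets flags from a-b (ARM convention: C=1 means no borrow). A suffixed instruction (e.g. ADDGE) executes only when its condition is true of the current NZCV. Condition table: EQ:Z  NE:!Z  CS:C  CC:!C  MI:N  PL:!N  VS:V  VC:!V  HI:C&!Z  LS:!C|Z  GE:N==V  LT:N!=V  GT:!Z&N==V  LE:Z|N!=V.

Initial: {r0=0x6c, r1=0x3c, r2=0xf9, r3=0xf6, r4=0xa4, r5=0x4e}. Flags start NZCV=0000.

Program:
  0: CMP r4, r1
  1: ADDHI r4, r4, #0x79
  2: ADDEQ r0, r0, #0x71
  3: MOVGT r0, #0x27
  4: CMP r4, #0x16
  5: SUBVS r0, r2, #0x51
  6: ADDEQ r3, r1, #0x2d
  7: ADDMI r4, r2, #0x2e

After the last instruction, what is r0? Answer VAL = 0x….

VAL = 0x6c

0: ✓ CMP  NZCV=0011
1: ✓ ADDHI  r4←0x1d
2: · ADDEQ
3: · MOVGT
4: ✓ CMP  NZCV=0010
5: · SUBVS
6: · ADDEQ
7: · ADDMI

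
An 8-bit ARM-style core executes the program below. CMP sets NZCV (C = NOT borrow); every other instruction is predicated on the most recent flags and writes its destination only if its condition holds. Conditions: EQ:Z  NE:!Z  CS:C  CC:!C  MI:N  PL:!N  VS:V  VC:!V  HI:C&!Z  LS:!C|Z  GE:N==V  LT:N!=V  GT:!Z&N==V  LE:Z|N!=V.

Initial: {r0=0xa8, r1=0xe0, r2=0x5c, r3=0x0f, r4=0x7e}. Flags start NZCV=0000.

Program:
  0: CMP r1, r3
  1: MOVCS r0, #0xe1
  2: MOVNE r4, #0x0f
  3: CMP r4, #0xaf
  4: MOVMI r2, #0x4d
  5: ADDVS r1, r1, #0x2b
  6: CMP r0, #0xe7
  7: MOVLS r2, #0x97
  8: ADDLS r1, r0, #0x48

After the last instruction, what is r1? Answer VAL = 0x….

0: ✓ CMP  NZCV=1010
1: ✓ MOVCS  r0←0xe1
2: ✓ MOVNE  r4←0x0f
3: ✓ CMP  NZCV=0000
4: · MOVMI
5: · ADDVS
6: ✓ CMP  NZCV=1000
7: ✓ MOVLS  r2←0x97
8: ✓ ADDLS  r1←0x29

VAL = 0x29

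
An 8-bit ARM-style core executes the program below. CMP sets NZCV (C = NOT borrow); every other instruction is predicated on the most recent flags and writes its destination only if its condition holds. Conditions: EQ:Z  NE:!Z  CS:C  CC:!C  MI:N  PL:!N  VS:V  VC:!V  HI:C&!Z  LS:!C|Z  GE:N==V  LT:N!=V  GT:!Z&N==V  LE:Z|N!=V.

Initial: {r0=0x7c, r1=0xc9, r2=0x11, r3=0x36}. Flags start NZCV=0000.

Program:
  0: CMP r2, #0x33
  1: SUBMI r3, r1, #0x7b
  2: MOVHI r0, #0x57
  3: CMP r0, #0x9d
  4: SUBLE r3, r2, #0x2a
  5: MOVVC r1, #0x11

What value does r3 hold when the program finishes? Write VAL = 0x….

0: ✓ CMP  NZCV=1000
1: ✓ SUBMI  r3←0x4e
2: · MOVHI
3: ✓ CMP  NZCV=1001
4: · SUBLE
5: · MOVVC

VAL = 0x4e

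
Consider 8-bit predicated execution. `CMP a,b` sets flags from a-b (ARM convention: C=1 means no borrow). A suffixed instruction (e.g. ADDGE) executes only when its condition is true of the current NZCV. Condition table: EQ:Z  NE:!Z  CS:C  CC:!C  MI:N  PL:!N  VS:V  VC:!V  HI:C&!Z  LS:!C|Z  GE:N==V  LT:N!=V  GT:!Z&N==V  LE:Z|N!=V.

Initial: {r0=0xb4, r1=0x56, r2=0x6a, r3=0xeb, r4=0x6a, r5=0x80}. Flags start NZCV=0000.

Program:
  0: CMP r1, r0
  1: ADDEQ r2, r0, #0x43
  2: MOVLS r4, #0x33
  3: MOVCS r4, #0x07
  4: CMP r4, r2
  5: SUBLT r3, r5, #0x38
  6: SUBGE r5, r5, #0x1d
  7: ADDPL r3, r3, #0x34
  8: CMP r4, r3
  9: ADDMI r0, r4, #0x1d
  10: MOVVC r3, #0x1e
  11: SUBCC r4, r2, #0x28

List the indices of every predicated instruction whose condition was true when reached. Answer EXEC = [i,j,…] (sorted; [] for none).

EXEC = [2,5,9,10,11]

0: ✓ CMP  NZCV=1001
1: · ADDEQ
2: ✓ MOVLS  r4←0x33
3: · MOVCS
4: ✓ CMP  NZCV=1000
5: ✓ SUBLT  r3←0x48
6: · SUBGE
7: · ADDPL
8: ✓ CMP  NZCV=1000
9: ✓ ADDMI  r0←0x50
10: ✓ MOVVC  r3←0x1e
11: ✓ SUBCC  r4←0x42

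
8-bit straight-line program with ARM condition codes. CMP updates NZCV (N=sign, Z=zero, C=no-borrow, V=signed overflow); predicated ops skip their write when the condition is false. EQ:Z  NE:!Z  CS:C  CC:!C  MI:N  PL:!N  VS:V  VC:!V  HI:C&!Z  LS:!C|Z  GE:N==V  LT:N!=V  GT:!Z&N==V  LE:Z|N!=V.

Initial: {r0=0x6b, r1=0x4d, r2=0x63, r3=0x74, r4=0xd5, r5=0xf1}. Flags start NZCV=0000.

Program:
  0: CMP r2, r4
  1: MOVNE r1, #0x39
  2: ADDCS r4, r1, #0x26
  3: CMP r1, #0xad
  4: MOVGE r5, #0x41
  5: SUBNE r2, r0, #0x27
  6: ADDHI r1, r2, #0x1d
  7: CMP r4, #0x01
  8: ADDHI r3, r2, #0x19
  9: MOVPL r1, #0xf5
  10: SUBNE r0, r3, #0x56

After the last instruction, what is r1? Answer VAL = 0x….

VAL = 0x39

[0] flags=1001 → (cmp)
[1] flags=1001 NE?T → r1=0x39
[2] flags=1001 CS?F → skip
[3] flags=1001 → (cmp)
[4] flags=1001 GE?T → r5=0x41
[5] flags=1001 NE?T → r2=0x44
[6] flags=1001 HI?F → skip
[7] flags=1010 → (cmp)
[8] flags=1010 HI?T → r3=0x5d
[9] flags=1010 PL?F → skip
[10] flags=1010 NE?T → r0=0x07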